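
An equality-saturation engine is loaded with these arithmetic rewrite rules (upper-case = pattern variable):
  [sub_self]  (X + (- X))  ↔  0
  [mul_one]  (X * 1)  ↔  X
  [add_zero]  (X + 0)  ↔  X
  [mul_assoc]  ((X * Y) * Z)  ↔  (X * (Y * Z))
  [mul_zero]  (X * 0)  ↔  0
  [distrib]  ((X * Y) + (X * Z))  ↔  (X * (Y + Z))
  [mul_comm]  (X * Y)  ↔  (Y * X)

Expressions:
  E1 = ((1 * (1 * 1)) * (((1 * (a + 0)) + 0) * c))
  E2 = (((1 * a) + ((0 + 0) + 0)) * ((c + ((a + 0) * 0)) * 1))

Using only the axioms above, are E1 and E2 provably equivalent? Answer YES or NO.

YES

1. [add_zero →] (a + 0)  →  a;  E1 = ((1 * (1 * 1)) * (((1 * a) + 0) * c))
2. [mul_one →] (1 * 1)  →  1;  E1 = ((1 * 1) * (((1 * a) + 0) * c))
3. [mul_one →] (1 * 1)  →  1;  E1 = (1 * (((1 * a) + 0) * c))
4. [mul_comm →] (1 * (((1 * a) + 0) * c))  →  ((((1 * a) + 0) * c) * 1)
5. [mul_comm →] (1 * a)  →  (a * 1);  E1 = ((((a * 1) + 0) * c) * 1)
6. [mul_one →] ((((a * 1) + 0) * c) * 1)  →  (((a * 1) + 0) * c)
7. [mul_one →] (a * 1)  →  a;  E1 = ((a + 0) * c)
8. [add_zero ←] 0  →  (0 + 0);  E1 = ((a + (0 + 0)) * c)
9. [add_zero ←] 0  →  (0 + 0);  E1 = ((a + ((0 + 0) + 0)) * c)
10. [mul_one ←] a  →  (a * 1);  E1 = (((a * 1) + ((0 + 0) + 0)) * c)
11. [add_zero ←] c  →  (c + 0);  E1 = (((a * 1) + ((0 + 0) + 0)) * (c + 0))
12. [mul_zero ←] 0  →  (a * 0);  E1 = (((a * 1) + ((0 + 0) + 0)) * (c + (a * 0)))
13. [add_zero ←] a  →  (a + 0);  E1 = (((a * 1) + ((0 + 0) + 0)) * (c + ((a + 0) * 0)))
14. [mul_comm →] (a * 1)  →  (1 * a);  E1 = (((1 * a) + ((0 + 0) + 0)) * (c + ((a + 0) * 0)))
15. [mul_one ←] (c + ((a + 0) * 0))  →  ((c + ((a + 0) * 0)) * 1);  this is E2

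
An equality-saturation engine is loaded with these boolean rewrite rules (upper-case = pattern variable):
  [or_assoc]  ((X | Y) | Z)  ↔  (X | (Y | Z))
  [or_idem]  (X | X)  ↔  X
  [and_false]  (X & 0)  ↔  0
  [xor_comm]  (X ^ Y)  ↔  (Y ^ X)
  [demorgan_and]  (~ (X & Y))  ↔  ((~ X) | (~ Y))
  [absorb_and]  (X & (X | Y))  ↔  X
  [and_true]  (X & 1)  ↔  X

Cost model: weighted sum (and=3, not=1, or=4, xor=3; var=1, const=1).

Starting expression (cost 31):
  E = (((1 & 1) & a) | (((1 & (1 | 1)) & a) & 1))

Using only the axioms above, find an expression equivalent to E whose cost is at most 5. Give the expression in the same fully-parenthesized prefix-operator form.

(1 & a)   [cost 5]

step 1: and_true (→) rewrites (((1 & (1 | 1)) & a) & 1) into ((1 & (1 | 1)) & a), now (((1 & 1) & a) | ((1 & (1 | 1)) & a))
step 2: or_idem (→) rewrites (1 | 1) into 1, now (((1 & 1) & a) | ((1 & 1) & a))
step 3: or_idem (→) rewrites (((1 & 1) & a) | ((1 & 1) & a)) into ((1 & 1) & a)
step 4: and_true (→) rewrites (1 & 1) into 1, reaching cost 5 (bound 5)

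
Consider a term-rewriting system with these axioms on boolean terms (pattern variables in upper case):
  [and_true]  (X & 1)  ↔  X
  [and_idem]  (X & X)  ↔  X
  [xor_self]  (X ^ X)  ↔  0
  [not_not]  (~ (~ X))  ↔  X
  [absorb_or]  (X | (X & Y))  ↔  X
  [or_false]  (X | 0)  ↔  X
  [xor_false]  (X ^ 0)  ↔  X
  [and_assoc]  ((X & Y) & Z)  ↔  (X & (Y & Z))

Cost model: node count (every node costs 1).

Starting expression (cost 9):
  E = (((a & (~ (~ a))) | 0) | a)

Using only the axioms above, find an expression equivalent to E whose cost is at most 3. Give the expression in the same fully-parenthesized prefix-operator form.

(a | a)   [cost 3]

step 1: not_not (→) rewrites (~ (~ a)) into a, now (((a & a) | 0) | a)
step 2: or_false (→) rewrites ((a & a) | 0) into (a & a), now ((a & a) | a)
step 3: and_idem (→) rewrites (a & a) into a, reaching cost 3 (bound 3)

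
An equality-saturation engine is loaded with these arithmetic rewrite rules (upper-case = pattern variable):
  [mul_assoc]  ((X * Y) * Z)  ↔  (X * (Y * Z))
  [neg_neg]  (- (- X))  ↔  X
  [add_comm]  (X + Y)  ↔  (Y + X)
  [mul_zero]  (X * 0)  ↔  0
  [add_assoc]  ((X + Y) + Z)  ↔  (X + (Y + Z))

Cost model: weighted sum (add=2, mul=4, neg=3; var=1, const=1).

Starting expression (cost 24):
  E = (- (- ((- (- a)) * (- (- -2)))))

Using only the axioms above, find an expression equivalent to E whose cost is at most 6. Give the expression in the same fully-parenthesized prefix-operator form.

step 1: neg_neg (→) rewrites (- (- ((- (- a)) * (- (- -2))))) into ((- (- a)) * (- (- -2)))
step 2: neg_neg (→) rewrites (- (- -2)) into -2, now ((- (- a)) * -2)
step 3: neg_neg (→) rewrites (- (- a)) into a, reaching cost 6 (bound 6)

(a * -2)   [cost 6]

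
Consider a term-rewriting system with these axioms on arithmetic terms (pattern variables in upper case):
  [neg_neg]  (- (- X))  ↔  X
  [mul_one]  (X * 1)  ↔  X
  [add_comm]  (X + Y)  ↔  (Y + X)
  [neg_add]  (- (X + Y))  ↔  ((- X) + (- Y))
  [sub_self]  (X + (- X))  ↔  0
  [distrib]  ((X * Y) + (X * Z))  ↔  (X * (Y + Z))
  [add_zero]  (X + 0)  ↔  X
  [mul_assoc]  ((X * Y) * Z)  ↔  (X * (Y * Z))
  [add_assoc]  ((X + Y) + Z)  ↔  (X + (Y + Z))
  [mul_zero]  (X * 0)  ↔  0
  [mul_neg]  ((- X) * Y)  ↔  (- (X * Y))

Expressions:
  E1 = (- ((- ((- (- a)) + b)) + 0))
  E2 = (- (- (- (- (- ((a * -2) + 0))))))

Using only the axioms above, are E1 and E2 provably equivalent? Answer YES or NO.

Every axiom is a valid identity, so a rewrite proof would force E1 and E2 to agree under every assignment.
At a=0, b=1: E1 = 1 but E2 = 0; they differ, so no derivation exists.

NO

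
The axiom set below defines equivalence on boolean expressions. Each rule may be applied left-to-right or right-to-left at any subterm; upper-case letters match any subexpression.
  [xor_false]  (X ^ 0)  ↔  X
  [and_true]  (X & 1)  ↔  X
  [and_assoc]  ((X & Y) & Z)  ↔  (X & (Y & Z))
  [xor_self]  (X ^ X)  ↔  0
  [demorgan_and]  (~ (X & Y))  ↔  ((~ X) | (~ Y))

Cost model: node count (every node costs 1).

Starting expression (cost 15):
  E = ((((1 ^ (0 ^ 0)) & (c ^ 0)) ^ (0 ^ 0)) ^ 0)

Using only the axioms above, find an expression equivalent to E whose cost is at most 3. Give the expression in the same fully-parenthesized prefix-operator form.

(1) (0 ^ 0)  =[xor_false →]=  0    ⊢ ((((1 ^ 0) & (c ^ 0)) ^ (0 ^ 0)) ^ 0)
(2) (1 ^ 0)  =[xor_false →]=  1    ⊢ (((1 & (c ^ 0)) ^ (0 ^ 0)) ^ 0)
(3) (((1 & (c ^ 0)) ^ (0 ^ 0)) ^ 0)  =[xor_false →]=  ((1 & (c ^ 0)) ^ (0 ^ 0))
(4) (0 ^ 0)  =[xor_false →]=  0    ⊢ ((1 & (c ^ 0)) ^ 0)
(5) (c ^ 0)  =[xor_false →]=  c    ⊢ ((1 & c) ^ 0)
(6) ((1 & c) ^ 0)  =[xor_false →]=  (1 & c)    ⊢ cost 3, within 3

(1 & c)   [cost 3]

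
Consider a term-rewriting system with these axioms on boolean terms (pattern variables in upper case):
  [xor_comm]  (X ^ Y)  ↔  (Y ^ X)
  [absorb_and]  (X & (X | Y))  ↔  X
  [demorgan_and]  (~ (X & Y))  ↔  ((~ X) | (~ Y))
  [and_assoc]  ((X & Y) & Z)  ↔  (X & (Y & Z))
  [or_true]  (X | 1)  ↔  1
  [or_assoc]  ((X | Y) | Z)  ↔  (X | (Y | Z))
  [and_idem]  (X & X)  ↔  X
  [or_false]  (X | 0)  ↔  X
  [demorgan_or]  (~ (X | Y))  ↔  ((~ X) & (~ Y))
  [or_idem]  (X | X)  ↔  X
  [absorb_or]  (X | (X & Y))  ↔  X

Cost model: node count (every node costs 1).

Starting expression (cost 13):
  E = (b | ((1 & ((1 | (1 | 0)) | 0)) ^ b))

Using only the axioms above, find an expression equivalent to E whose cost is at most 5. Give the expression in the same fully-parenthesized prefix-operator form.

(b | (1 ^ b))   [cost 5]

1. [or_false →] (1 | 0)  →  1;  E = (b | ((1 & ((1 | 1) | 0)) ^ b))
2. [or_false →] ((1 | 1) | 0)  →  (1 | 1);  E = (b | ((1 & (1 | 1)) ^ b))
3. [absorb_and →] (1 & (1 | 1))  →  1;  cost 5 ≤ 5, done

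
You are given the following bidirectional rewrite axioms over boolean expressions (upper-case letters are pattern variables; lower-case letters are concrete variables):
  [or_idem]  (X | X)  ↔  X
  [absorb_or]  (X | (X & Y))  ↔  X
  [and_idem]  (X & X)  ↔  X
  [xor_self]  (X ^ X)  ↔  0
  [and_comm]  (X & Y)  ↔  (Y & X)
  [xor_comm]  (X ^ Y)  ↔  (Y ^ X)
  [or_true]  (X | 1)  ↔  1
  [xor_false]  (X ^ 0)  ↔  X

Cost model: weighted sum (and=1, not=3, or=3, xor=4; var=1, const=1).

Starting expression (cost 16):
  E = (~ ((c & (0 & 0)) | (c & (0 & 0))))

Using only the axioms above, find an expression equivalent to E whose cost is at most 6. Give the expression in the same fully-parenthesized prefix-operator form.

(~ (c & 0))   [cost 6]

(1) (0 & 0)  =[and_idem →]=  0    ⊢ (~ ((c & 0) | (c & (0 & 0))))
(2) (0 & 0)  =[and_idem →]=  0    ⊢ (~ ((c & 0) | (c & 0)))
(3) ((c & 0) | (c & 0))  =[or_idem →]=  (c & 0)    ⊢ cost 6, within 6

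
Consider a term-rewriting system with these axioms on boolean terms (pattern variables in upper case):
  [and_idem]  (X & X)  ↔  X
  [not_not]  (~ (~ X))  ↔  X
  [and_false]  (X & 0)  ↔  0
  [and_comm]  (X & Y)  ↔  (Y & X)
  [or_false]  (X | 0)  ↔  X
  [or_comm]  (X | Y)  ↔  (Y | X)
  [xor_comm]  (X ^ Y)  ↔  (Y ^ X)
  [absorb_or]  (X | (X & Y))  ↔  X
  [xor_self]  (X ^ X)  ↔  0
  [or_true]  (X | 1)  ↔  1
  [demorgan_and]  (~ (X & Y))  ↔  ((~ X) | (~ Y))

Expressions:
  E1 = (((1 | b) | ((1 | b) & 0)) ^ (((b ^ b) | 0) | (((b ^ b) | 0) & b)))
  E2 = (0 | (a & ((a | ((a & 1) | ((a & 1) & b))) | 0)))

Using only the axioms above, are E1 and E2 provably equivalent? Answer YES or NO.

All listed rules preserve value, hence provable equivalence implies equal values everywhere; look for a separating assignment.
a=0, b=0 gives E1 ↦ 1, E2 ↦ 0; values differ ⇒ not provably equivalent.

NO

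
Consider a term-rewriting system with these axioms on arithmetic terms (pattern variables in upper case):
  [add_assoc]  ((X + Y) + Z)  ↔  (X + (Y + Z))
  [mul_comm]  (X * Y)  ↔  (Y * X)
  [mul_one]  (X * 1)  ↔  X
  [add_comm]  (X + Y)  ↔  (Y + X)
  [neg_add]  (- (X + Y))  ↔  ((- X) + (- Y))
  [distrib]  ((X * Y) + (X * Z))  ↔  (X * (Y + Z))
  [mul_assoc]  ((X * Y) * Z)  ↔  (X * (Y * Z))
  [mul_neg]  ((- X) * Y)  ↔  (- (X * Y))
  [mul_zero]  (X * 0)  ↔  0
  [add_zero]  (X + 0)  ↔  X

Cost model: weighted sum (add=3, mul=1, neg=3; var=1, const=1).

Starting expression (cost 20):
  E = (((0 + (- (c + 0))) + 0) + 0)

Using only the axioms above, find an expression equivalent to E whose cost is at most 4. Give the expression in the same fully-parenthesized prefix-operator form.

(1) (((0 + (- (c + 0))) + 0) + 0)  =[add_zero →]=  ((0 + (- (c + 0))) + 0)
(2) ((0 + (- (c + 0))) + 0)  =[add_zero →]=  (0 + (- (c + 0)))
(3) (0 + (- (c + 0)))  =[add_comm →]=  ((- (c + 0)) + 0)
(4) ((- (c + 0)) + 0)  =[add_zero →]=  (- (c + 0))
(5) (c + 0)  =[add_zero →]=  c    ⊢ cost 4, within 4

(- c)   [cost 4]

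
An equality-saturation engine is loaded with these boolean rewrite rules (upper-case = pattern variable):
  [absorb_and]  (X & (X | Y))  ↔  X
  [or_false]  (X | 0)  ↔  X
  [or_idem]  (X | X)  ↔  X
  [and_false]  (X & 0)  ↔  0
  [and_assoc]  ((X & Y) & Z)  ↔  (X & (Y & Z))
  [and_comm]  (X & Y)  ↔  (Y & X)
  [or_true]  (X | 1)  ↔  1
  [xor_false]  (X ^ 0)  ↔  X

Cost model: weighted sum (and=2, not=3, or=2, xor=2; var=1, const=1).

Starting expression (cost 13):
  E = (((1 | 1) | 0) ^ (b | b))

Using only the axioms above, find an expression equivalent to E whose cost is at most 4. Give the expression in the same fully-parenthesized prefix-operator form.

1. [or_false →] ((1 | 1) | 0)  →  (1 | 1);  E = ((1 | 1) ^ (b | b))
2. [or_idem →] (1 | 1)  →  1;  E = (1 ^ (b | b))
3. [or_idem →] (b | b)  →  b;  cost 4 ≤ 4, done

(1 ^ b)   [cost 4]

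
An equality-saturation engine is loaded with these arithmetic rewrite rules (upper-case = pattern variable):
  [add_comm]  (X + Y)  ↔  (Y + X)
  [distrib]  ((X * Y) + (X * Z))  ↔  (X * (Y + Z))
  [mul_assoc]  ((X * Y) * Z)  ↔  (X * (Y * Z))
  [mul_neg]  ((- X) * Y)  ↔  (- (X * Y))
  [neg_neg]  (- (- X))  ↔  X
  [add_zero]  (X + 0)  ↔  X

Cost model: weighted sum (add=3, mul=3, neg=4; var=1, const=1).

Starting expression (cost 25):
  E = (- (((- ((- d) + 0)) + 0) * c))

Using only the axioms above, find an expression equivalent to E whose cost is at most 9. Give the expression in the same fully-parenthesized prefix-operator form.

(- (d * c))   [cost 9]

(1) ((- ((- d) + 0)) + 0)  =[add_zero →]=  (- ((- d) + 0))    ⊢ (- ((- ((- d) + 0)) * c))
(2) ((- d) + 0)  =[add_zero →]=  (- d)    ⊢ (- ((- (- d)) * c))
(3) (- (- d))  =[neg_neg →]=  d    ⊢ cost 9, within 9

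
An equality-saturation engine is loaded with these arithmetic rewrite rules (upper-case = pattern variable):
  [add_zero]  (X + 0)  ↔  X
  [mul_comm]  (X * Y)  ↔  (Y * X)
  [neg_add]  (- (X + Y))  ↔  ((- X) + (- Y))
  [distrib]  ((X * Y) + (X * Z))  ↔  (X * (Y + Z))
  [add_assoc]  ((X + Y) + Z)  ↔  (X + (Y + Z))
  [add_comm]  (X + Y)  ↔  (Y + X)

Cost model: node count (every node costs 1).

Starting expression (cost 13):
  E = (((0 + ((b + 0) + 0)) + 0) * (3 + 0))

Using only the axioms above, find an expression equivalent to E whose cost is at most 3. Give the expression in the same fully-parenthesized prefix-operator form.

(b * 3)   [cost 3]

1. [add_zero →] (b + 0)  →  b;  E = (((0 + (b + 0)) + 0) * (3 + 0))
2. [add_comm →] (0 + (b + 0))  →  ((b + 0) + 0);  E = ((((b + 0) + 0) + 0) * (3 + 0))
3. [add_zero →] (b + 0)  →  b;  E = (((b + 0) + 0) * (3 + 0))
4. [add_zero →] ((b + 0) + 0)  →  (b + 0);  E = ((b + 0) * (3 + 0))
5. [add_zero →] (b + 0)  →  b;  E = (b * (3 + 0))
6. [add_zero →] (3 + 0)  →  3;  cost 3 ≤ 3, done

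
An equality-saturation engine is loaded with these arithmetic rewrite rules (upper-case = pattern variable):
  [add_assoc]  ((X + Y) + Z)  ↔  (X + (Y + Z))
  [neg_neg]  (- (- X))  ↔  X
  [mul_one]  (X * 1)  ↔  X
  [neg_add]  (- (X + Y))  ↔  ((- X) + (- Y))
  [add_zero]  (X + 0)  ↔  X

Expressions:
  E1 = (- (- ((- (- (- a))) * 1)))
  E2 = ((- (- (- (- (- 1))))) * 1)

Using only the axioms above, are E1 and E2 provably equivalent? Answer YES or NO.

Every axiom is a valid identity, so a rewrite proof would force E1 and E2 to agree under every assignment.
At a=0: E1 = 0 but E2 = -1; they differ, so no derivation exists.

NO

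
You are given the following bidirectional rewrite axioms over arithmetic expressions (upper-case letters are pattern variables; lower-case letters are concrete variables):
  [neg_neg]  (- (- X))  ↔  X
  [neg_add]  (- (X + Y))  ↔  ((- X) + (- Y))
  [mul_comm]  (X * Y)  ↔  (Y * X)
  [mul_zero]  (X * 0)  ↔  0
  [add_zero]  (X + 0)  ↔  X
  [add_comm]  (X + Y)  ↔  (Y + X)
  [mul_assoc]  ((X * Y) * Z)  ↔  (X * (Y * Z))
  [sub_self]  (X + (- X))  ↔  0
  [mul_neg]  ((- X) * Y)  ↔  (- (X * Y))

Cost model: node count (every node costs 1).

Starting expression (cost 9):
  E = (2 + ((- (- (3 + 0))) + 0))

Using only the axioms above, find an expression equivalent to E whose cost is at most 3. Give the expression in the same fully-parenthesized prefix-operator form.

(2 + 3)   [cost 3]

step 1: add_zero (→) rewrites ((- (- (3 + 0))) + 0) into (- (- (3 + 0))), now (2 + (- (- (3 + 0))))
step 2: neg_neg (→) rewrites (- (- (3 + 0))) into (3 + 0), now (2 + (3 + 0))
step 3: add_zero (→) rewrites (3 + 0) into 3, reaching cost 3 (bound 3)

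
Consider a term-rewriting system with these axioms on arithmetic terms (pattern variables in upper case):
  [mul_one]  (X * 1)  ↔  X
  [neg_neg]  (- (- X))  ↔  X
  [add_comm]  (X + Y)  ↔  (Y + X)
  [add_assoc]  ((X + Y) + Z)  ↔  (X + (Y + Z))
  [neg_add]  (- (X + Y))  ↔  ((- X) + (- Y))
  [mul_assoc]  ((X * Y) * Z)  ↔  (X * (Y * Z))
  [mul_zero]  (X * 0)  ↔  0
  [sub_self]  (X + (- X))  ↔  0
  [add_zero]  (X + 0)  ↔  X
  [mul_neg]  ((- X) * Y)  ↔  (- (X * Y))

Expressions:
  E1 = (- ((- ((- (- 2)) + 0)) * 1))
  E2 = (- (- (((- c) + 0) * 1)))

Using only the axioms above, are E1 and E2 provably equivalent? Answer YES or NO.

NO

Every axiom is a valid identity, so a rewrite proof would force E1 and E2 to agree under every assignment.
At c=0: E1 = 2 but E2 = 0; they differ, so no derivation exists.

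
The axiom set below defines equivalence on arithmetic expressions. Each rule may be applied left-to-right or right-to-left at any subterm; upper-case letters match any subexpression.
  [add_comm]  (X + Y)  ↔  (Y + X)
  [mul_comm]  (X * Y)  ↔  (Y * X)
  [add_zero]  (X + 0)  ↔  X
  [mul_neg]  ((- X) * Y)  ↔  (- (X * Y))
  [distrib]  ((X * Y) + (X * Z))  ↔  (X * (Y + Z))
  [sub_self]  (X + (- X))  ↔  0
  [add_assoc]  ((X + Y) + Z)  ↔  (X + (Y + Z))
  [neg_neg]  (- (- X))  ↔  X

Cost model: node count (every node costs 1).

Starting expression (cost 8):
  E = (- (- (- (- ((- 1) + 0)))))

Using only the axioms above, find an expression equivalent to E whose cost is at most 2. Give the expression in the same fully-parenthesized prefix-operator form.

(1) (- (- (- ((- 1) + 0))))  =[neg_neg →]=  (- ((- 1) + 0))    ⊢ (- (- ((- 1) + 0)))
(2) ((- 1) + 0)  =[add_zero →]=  (- 1)    ⊢ (- (- (- 1)))
(3) (- (- 1))  =[neg_neg →]=  1    ⊢ cost 2, within 2

(- 1)   [cost 2]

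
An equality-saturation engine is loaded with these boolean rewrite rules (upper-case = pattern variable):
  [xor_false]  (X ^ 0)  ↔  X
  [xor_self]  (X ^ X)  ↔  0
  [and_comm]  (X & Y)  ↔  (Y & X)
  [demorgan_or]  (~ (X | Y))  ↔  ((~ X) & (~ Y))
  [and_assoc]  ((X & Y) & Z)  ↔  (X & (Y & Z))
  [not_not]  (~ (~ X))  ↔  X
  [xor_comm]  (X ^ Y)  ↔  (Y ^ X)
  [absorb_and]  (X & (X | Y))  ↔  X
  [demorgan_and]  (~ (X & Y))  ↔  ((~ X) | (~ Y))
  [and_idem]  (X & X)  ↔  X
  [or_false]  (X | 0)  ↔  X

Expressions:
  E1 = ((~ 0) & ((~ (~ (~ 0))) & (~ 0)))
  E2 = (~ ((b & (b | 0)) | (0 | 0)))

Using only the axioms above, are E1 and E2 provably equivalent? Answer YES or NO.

NO

Every axiom is a valid identity, so a rewrite proof would force E1 and E2 to agree under every assignment.
At b=1: E1 = 1 but E2 = 0; they differ, so no derivation exists.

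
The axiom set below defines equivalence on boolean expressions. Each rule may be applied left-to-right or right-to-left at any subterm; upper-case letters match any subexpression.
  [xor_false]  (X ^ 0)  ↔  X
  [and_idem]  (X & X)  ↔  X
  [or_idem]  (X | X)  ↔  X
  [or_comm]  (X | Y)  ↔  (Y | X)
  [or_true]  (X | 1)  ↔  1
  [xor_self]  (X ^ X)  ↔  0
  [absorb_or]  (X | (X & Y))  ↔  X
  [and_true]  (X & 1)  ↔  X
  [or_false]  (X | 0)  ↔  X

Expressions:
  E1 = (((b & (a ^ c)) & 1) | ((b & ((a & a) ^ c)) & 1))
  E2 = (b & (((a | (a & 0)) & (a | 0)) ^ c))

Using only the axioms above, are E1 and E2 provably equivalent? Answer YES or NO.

1. [and_idem →] (a & a)  →  a;  E1 = (((b & (a ^ c)) & 1) | ((b & (a ^ c)) & 1))
2. [or_idem →] (((b & (a ^ c)) & 1) | ((b & (a ^ c)) & 1))  →  ((b & (a ^ c)) & 1)
3. [and_true →] ((b & (a ^ c)) & 1)  →  (b & (a ^ c))
4. [and_idem ←] a  →  (a & a);  E1 = (b & ((a & a) ^ c))
5. [or_false ←] a  →  (a | 0);  E1 = (b & ((a & (a | 0)) ^ c))
6. [absorb_or ←] a  →  (a | (a & 0));  this is E2

YES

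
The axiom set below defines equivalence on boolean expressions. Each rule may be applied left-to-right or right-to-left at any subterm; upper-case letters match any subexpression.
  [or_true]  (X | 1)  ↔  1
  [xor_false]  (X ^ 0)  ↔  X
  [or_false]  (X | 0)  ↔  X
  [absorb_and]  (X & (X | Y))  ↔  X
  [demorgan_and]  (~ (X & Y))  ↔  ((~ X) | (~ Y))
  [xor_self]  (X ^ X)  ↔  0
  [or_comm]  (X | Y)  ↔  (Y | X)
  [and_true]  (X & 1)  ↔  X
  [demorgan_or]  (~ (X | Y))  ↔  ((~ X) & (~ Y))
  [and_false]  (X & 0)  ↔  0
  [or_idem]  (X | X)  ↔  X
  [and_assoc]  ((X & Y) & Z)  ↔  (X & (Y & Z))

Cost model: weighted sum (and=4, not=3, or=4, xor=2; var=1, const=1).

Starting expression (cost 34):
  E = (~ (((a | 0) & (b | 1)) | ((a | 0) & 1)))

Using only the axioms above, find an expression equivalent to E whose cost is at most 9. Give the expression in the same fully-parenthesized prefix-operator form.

(~ (a & 1))   [cost 9]

(1) (b | 1)  =[or_true →]=  1    ⊢ (~ (((a | 0) & 1) | ((a | 0) & 1)))
(2) (((a | 0) & 1) | ((a | 0) & 1))  =[or_idem →]=  ((a | 0) & 1)    ⊢ (~ ((a | 0) & 1))
(3) (a | 0)  =[or_false →]=  a    ⊢ cost 9, within 9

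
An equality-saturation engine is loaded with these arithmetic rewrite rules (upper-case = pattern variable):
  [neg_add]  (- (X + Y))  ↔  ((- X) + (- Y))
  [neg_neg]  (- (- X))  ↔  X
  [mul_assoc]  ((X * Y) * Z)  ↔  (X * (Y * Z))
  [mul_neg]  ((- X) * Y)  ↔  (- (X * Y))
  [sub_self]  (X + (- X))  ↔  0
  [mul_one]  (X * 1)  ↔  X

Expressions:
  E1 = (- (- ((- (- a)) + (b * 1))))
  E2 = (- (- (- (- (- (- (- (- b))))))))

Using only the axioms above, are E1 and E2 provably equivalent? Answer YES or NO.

NO

The axioms are sound identities: if E1 ↔* E2 then E1 and E2 evaluate identically under any assignment.
Under a=1, b=0: E1 evaluates to 1, E2 to 0. Distinct ⇒ no rewrite sequence connects them.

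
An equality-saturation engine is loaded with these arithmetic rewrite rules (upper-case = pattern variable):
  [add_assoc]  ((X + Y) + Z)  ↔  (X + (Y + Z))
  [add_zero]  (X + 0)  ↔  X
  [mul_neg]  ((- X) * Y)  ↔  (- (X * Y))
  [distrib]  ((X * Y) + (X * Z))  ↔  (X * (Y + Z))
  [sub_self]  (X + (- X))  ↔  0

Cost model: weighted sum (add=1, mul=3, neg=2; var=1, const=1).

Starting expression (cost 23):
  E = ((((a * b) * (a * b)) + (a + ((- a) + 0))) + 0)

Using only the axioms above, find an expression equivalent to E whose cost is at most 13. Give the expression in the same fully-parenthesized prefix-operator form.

1. [add_zero →] ((((a * b) * (a * b)) + (a + ((- a) + 0))) + 0)  →  (((a * b) * (a * b)) + (a + ((- a) + 0)))
2. [add_zero →] ((- a) + 0)  →  (- a);  E = (((a * b) * (a * b)) + (a + (- a)))
3. [sub_self →] (a + (- a))  →  0;  E = (((a * b) * (a * b)) + 0)
4. [add_zero →] (((a * b) * (a * b)) + 0)  →  ((a * b) * (a * b));  cost 13 ≤ 13, done

((a * b) * (a * b))   [cost 13]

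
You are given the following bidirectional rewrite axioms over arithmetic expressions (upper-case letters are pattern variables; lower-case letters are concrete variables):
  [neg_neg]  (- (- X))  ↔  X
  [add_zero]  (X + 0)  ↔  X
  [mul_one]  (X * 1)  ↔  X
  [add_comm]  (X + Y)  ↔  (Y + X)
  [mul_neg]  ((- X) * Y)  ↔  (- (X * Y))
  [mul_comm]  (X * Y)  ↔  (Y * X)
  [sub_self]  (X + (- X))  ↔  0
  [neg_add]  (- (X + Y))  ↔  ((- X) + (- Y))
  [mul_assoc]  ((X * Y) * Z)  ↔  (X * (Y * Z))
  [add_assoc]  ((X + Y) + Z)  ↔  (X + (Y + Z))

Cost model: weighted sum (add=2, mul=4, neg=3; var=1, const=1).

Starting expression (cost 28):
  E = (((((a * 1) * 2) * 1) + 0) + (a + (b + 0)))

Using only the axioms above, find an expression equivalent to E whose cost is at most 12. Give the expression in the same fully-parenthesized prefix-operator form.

step 1: add_zero (→) rewrites ((((a * 1) * 2) * 1) + 0) into (((a * 1) * 2) * 1), now ((((a * 1) * 2) * 1) + (a + (b + 0)))
step 2: add_comm (→) rewrites ((((a * 1) * 2) * 1) + (a + (b + 0))) into ((a + (b + 0)) + (((a * 1) * 2) * 1))
step 3: mul_one (→) rewrites (((a * 1) * 2) * 1) into ((a * 1) * 2), now ((a + (b + 0)) + ((a * 1) * 2))
step 4: add_zero (→) rewrites (b + 0) into b, now ((a + b) + ((a * 1) * 2))
step 5: mul_one (→) rewrites (a * 1) into a, reaching cost 12 (bound 12)

((a + b) + (a * 2))   [cost 12]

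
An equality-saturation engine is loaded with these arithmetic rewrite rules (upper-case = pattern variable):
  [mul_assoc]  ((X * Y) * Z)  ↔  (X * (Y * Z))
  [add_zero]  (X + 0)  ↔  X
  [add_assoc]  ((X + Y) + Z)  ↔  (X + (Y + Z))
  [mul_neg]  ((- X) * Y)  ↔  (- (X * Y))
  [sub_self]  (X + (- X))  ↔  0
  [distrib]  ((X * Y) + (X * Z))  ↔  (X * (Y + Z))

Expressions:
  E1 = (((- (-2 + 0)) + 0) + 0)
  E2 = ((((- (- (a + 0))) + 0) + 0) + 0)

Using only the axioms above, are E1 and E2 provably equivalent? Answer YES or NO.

NO

Every axiom is a valid identity, so a rewrite proof would force E1 and E2 to agree under every assignment.
At a=0: E1 = 2 but E2 = 0; they differ, so no derivation exists.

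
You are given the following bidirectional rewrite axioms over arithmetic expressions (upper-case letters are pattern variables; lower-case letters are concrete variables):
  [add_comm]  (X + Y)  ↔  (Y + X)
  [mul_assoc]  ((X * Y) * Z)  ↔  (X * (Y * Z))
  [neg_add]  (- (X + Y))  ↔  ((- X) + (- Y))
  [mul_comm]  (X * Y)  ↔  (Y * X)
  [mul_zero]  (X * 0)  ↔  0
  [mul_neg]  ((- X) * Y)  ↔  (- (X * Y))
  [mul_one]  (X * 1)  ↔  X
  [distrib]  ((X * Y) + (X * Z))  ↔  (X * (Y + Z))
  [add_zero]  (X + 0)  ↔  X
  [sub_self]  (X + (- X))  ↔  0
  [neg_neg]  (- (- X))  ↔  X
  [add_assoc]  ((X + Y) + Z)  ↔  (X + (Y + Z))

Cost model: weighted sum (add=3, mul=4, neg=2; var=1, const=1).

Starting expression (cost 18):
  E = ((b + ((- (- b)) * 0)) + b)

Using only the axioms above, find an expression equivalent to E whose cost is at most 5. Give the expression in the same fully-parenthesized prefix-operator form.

(b + b)   [cost 5]

(1) (- (- b))  =[neg_neg →]=  b    ⊢ ((b + (b * 0)) + b)
(2) (b * 0)  =[mul_zero →]=  0    ⊢ ((b + 0) + b)
(3) (b + 0)  =[add_zero →]=  b    ⊢ cost 5, within 5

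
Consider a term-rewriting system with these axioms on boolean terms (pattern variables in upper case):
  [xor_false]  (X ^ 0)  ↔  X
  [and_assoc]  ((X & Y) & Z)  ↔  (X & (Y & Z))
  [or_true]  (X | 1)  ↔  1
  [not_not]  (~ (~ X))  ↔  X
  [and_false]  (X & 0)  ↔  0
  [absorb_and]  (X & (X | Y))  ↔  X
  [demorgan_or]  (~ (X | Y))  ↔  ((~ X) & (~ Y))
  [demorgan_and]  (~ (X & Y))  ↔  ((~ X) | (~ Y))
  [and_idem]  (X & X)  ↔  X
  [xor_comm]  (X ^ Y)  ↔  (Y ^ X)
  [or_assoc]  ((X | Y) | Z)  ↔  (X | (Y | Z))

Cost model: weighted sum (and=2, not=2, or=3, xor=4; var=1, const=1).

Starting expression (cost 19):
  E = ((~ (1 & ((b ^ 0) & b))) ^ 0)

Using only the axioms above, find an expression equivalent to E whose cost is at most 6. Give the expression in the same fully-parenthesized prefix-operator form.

step 1: xor_false (→) rewrites (b ^ 0) into b, now ((~ (1 & (b & b))) ^ 0)
step 2: xor_false (→) rewrites ((~ (1 & (b & b))) ^ 0) into (~ (1 & (b & b)))
step 3: and_idem (→) rewrites (b & b) into b, reaching cost 6 (bound 6)

(~ (1 & b))   [cost 6]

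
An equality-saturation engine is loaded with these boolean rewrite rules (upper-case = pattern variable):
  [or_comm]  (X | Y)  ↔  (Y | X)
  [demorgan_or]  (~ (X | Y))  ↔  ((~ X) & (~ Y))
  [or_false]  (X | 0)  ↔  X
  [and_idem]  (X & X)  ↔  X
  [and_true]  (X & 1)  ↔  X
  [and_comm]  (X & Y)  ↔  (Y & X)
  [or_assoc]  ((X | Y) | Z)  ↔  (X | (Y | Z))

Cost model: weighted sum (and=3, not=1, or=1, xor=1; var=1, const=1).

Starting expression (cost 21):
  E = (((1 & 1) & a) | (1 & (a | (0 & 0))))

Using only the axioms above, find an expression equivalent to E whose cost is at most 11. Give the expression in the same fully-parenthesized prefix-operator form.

(1) (1 & 1)  =[and_true →]=  1    ⊢ ((1 & a) | (1 & (a | (0 & 0))))
(2) (0 & 0)  =[and_idem →]=  0    ⊢ ((1 & a) | (1 & (a | 0)))
(3) (a | 0)  =[or_false →]=  a    ⊢ cost 11, within 11

((1 & a) | (1 & a))   [cost 11]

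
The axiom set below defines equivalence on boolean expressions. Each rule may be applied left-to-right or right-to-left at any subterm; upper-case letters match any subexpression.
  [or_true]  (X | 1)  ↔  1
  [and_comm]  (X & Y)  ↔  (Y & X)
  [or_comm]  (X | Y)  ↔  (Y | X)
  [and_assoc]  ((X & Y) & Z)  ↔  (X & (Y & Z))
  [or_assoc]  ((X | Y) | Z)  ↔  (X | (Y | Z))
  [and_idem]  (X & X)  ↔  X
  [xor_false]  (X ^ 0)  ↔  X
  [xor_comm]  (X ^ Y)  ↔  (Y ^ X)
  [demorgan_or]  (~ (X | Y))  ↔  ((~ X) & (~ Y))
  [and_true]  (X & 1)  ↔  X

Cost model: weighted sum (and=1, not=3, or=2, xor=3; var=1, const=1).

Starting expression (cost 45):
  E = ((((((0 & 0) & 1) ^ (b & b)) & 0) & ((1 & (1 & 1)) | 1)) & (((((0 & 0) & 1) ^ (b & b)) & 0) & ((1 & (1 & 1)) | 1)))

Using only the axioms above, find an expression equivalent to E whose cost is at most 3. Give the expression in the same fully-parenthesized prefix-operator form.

(1) ((((((0 & 0) & 1) ^ (b & b)) & 0) & ((1 & (1 & 1)) | 1)) & (((((0 & 0) & 1) ^ (b & b)) & 0) & ((1 & (1 & 1)) | 1)))  =[and_idem →]=  (((((0 & 0) & 1) ^ (b & b)) & 0) & ((1 & (1 & 1)) | 1))
(2) (((0 & 0) & 1) ^ (b & b))  =[xor_comm →]=  ((b & b) ^ ((0 & 0) & 1))    ⊢ ((((b & b) ^ ((0 & 0) & 1)) & 0) & ((1 & (1 & 1)) | 1))
(3) ((0 & 0) & 1)  =[and_true →]=  (0 & 0)    ⊢ ((((b & b) ^ (0 & 0)) & 0) & ((1 & (1 & 1)) | 1))
(4) (0 & 0)  =[and_idem →]=  0    ⊢ ((((b & b) ^ 0) & 0) & ((1 & (1 & 1)) | 1))
(5) (b & b)  =[and_idem →]=  b    ⊢ (((b ^ 0) & 0) & ((1 & (1 & 1)) | 1))
(6) (1 & 1)  =[and_true →]=  1    ⊢ (((b ^ 0) & 0) & ((1 & 1) | 1))
(7) (1 & 1)  =[and_idem →]=  1    ⊢ (((b ^ 0) & 0) & (1 | 1))
(8) (1 | 1)  =[or_true →]=  1    ⊢ (((b ^ 0) & 0) & 1)
(9) (b ^ 0)  =[xor_false →]=  b    ⊢ ((b & 0) & 1)
(10) ((b & 0) & 1)  =[and_true →]=  (b & 0)    ⊢ cost 3, within 3

(b & 0)   [cost 3]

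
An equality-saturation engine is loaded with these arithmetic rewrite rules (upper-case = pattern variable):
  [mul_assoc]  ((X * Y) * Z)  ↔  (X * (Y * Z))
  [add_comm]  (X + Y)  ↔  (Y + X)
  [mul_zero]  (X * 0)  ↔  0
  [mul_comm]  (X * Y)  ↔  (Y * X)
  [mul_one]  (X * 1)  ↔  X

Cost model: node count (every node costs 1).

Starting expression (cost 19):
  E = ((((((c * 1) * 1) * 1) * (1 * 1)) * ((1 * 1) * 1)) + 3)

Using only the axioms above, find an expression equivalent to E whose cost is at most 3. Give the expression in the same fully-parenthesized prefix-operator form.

step 1: mul_one (→) rewrites (((c * 1) * 1) * 1) into ((c * 1) * 1), now (((((c * 1) * 1) * (1 * 1)) * ((1 * 1) * 1)) + 3)
step 2: add_comm (→) rewrites (((((c * 1) * 1) * (1 * 1)) * ((1 * 1) * 1)) + 3) into (3 + ((((c * 1) * 1) * (1 * 1)) * ((1 * 1) * 1)))
step 3: mul_one (→) rewrites (1 * 1) into 1, now (3 + ((((c * 1) * 1) * (1 * 1)) * (1 * 1)))
step 4: mul_one (→) rewrites (1 * 1) into 1, now (3 + ((((c * 1) * 1) * 1) * (1 * 1)))
step 5: mul_one (→) rewrites (1 * 1) into 1, now (3 + ((((c * 1) * 1) * 1) * 1))
step 6: mul_assoc (→) rewrites (((c * 1) * 1) * 1) into ((c * 1) * (1 * 1)), now (3 + (((c * 1) * (1 * 1)) * 1))
step 7: mul_assoc (→) rewrites (((c * 1) * (1 * 1)) * 1) into ((c * 1) * ((1 * 1) * 1)), now (3 + ((c * 1) * ((1 * 1) * 1)))
step 8: mul_one (→) rewrites (1 * 1) into 1, now (3 + ((c * 1) * (1 * 1)))
step 9: mul_one (→) rewrites (c * 1) into c, now (3 + (c * (1 * 1)))
step 10: mul_one (→) rewrites (1 * 1) into 1, now (3 + (c * 1))
step 11: add_comm (→) rewrites (3 + (c * 1)) into ((c * 1) + 3)
step 12: mul_one (→) rewrites (c * 1) into c, reaching cost 3 (bound 3)

(c + 3)   [cost 3]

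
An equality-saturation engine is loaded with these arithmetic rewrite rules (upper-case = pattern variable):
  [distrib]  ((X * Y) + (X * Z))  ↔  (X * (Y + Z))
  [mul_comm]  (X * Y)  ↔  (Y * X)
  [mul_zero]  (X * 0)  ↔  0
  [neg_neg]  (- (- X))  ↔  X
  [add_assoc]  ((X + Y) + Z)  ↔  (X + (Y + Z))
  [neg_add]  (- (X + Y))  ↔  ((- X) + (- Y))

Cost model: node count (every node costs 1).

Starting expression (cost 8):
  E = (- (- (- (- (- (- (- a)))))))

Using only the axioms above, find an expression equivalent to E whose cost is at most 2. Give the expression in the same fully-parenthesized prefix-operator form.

step 1: neg_neg (→) rewrites (- (- a)) into a, now (- (- (- (- (- a)))))
step 2: neg_neg (→) rewrites (- (- (- (- (- a))))) into (- (- (- a)))
step 3: neg_neg (→) rewrites (- (- a)) into a, reaching cost 2 (bound 2)

(- a)   [cost 2]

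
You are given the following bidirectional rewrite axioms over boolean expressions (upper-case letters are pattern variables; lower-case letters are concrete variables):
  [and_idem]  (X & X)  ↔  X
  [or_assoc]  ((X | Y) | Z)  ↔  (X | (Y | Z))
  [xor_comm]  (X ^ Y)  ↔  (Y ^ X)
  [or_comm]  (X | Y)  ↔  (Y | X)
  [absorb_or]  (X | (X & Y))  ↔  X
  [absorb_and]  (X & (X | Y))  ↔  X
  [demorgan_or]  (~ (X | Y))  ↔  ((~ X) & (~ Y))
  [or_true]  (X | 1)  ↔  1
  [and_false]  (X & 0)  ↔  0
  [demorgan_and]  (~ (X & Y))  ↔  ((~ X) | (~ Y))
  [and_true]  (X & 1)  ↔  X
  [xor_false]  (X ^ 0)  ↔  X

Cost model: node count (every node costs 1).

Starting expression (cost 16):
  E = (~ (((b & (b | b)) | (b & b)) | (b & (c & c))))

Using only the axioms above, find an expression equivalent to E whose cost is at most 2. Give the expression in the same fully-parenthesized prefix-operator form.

step 1: absorb_and (→) rewrites (b & (b | b)) into b, now (~ ((b | (b & b)) | (b & (c & c))))
step 2: and_idem (→) rewrites (c & c) into c, now (~ ((b | (b & b)) | (b & c)))
step 3: absorb_or (→) rewrites (b | (b & b)) into b, now (~ (b | (b & c)))
step 4: absorb_or (→) rewrites (b | (b & c)) into b, reaching cost 2 (bound 2)

(~ b)   [cost 2]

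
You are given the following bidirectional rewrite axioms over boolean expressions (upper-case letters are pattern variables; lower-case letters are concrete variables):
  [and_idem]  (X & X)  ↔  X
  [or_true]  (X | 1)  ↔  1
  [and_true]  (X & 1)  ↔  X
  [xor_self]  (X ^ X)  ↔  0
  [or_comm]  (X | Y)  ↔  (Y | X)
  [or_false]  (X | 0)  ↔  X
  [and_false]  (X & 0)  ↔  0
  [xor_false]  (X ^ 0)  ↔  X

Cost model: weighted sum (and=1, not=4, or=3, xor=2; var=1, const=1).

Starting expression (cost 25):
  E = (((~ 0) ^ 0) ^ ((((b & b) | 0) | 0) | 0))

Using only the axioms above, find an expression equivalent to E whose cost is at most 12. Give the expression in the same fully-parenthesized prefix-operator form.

step 1: or_false (→) rewrites (((b & b) | 0) | 0) into ((b & b) | 0), now (((~ 0) ^ 0) ^ (((b & b) | 0) | 0))
step 2: and_idem (→) rewrites (b & b) into b, now (((~ 0) ^ 0) ^ ((b | 0) | 0))
step 3: xor_false (→) rewrites ((~ 0) ^ 0) into (~ 0), now ((~ 0) ^ ((b | 0) | 0))
step 4: or_false (→) rewrites (b | 0) into b, reaching cost 12 (bound 12)

((~ 0) ^ (b | 0))   [cost 12]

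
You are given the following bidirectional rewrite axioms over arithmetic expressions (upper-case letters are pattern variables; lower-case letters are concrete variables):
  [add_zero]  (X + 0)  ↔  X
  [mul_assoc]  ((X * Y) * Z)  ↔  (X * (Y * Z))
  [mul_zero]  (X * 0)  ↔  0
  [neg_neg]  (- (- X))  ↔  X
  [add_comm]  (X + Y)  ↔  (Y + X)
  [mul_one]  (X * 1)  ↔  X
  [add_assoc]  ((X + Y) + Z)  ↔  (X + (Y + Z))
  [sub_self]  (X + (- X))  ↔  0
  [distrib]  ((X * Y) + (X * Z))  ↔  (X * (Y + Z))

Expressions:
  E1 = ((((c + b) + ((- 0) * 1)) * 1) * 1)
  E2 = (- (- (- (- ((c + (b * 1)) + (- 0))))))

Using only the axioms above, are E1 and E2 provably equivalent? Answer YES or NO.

YES

1. [mul_one →] (((c + b) + ((- 0) * 1)) * 1)  →  ((c + b) + ((- 0) * 1));  E1 = (((c + b) + ((- 0) * 1)) * 1)
2. [mul_one →] ((- 0) * 1)  →  (- 0);  E1 = (((c + b) + (- 0)) * 1)
3. [mul_one →] (((c + b) + (- 0)) * 1)  →  ((c + b) + (- 0))
4. [neg_neg ←] ((c + b) + (- 0))  →  (- (- ((c + b) + (- 0))))
5. [neg_neg ←] (- ((c + b) + (- 0)))  →  (- (- (- ((c + b) + (- 0)))));  E1 = (- (- (- (- ((c + b) + (- 0))))))
6. [mul_one ←] b  →  (b * 1);  this is E2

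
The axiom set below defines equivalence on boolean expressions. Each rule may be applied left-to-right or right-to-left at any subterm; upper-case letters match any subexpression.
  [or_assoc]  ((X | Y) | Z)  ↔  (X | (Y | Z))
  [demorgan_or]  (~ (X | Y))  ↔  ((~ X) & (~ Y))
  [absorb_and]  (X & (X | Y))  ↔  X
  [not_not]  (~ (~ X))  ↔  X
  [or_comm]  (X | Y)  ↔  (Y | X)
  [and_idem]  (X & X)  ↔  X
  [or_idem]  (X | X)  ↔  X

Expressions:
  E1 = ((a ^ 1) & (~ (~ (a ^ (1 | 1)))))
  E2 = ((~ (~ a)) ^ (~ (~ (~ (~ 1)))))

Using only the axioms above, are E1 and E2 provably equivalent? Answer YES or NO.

(1) (1 | 1)  =[or_idem →]=  1    ⊢ ((a ^ 1) & (~ (~ (a ^ 1))))
(2) (~ (~ (a ^ 1)))  =[not_not →]=  (a ^ 1)    ⊢ ((a ^ 1) & (a ^ 1))
(3) ((a ^ 1) & (a ^ 1))  =[and_idem →]=  (a ^ 1)
(4) a  =[not_not ←]=  (~ (~ a))    ⊢ ((~ (~ a)) ^ 1)
(5) 1  =[not_not ←]=  (~ (~ 1))    ⊢ ((~ (~ a)) ^ (~ (~ 1)))
(6) (~ 1)  =[not_not ←]=  (~ (~ (~ 1)))    ⊢ E2

YES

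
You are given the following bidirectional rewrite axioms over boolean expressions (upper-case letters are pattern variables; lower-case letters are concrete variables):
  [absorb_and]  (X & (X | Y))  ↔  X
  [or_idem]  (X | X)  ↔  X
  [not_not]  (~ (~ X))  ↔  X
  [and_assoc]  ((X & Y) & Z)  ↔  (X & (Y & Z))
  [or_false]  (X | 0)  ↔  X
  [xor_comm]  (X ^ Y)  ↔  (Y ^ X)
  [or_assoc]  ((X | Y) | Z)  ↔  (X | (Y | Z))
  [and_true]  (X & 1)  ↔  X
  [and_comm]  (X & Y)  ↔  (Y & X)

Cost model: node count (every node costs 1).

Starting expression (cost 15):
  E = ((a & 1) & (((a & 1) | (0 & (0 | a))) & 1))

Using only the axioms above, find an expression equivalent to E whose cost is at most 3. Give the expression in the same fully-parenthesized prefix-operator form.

(a & 1)   [cost 3]

step 1: absorb_and (→) rewrites (0 & (0 | a)) into 0, now ((a & 1) & (((a & 1) | 0) & 1))
step 2: and_true (→) rewrites (((a & 1) | 0) & 1) into ((a & 1) | 0), now ((a & 1) & ((a & 1) | 0))
step 3: absorb_and (→) rewrites ((a & 1) & ((a & 1) | 0)) into (a & 1), reaching cost 3 (bound 3)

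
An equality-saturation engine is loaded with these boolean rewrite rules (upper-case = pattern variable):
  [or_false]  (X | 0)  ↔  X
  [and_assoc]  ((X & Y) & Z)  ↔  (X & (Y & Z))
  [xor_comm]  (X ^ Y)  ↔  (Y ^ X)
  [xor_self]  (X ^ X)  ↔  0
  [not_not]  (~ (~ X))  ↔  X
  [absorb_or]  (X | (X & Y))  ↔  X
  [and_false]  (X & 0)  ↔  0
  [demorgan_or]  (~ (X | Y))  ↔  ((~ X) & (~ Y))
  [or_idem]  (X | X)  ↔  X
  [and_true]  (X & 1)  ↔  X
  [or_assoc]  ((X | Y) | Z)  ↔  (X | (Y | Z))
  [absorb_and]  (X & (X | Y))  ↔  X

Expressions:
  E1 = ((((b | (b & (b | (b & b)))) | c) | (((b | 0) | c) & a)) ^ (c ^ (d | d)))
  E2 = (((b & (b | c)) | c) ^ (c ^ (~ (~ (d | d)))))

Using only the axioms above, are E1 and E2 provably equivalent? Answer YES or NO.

step 1: absorb_or (→) rewrites (b | (b & b)) into b, now ((((b | (b & b)) | c) | (((b | 0) | c) & a)) ^ (c ^ (d | d)))
step 2: or_false (→) rewrites (b | 0) into b, now ((((b | (b & b)) | c) | ((b | c) & a)) ^ (c ^ (d | d)))
step 3: absorb_or (→) rewrites (b | (b & b)) into b, now (((b | c) | ((b | c) & a)) ^ (c ^ (d | d)))
step 4: xor_comm (→) rewrites (((b | c) | ((b | c) & a)) ^ (c ^ (d | d))) into ((c ^ (d | d)) ^ ((b | c) | ((b | c) & a)))
step 5: or_idem (→) rewrites (d | d) into d, now ((c ^ d) ^ ((b | c) | ((b | c) & a)))
step 6: absorb_or (→) rewrites ((b | c) | ((b | c) & a)) into (b | c), now ((c ^ d) ^ (b | c))
step 7: xor_comm (→) rewrites ((c ^ d) ^ (b | c)) into ((b | c) ^ (c ^ d))
step 8: absorb_and (←) rewrites b into (b & (b | c)), now (((b & (b | c)) | c) ^ (c ^ d))
step 9: not_not (←) rewrites d into (~ (~ d)), now (((b & (b | c)) | c) ^ (c ^ (~ (~ d))))
step 10: or_idem (←) rewrites d into (d | d), which is E2

YES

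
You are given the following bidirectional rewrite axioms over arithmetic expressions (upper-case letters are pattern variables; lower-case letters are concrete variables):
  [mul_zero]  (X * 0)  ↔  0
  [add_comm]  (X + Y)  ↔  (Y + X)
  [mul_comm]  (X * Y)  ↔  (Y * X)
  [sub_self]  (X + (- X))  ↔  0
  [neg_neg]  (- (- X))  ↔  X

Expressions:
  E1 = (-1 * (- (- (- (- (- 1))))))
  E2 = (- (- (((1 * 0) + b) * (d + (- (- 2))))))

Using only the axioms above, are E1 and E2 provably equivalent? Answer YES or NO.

The axioms are sound identities: if E1 ↔* E2 then E1 and E2 evaluate identically under any assignment.
Under b=0, d=0: E1 evaluates to 1, E2 to 0. Distinct ⇒ no rewrite sequence connects them.

NO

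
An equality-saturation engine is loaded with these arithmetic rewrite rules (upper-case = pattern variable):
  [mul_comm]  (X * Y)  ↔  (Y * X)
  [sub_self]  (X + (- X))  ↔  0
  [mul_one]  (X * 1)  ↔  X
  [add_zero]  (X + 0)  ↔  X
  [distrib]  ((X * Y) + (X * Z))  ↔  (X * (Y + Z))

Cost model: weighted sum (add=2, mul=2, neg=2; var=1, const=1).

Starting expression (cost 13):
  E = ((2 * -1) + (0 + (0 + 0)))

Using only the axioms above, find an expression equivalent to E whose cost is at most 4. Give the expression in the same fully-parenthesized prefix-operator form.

1. [add_zero →] (0 + 0)  →  0;  E = ((2 * -1) + (0 + 0))
2. [add_zero →] (0 + 0)  →  0;  E = ((2 * -1) + 0)
3. [add_zero →] ((2 * -1) + 0)  →  (2 * -1);  cost 4 ≤ 4, done

(2 * -1)   [cost 4]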